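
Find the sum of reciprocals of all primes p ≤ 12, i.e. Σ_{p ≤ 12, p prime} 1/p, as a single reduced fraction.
Σ 1/p = 2927/2310

π(12) = 5, so the primes ≤ 12 are [2, 3, 5, 7, 11]. Summing 1/p over these primes: 2927/2310 ≈ 1.2671. Mertens estimate ln ln(12) + 0.2615 ≈ 1.1717.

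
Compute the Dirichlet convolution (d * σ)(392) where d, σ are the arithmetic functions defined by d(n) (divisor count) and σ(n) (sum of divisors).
(d * σ)(392) = 3192

Divisors of 392: [1, 2, 4, 7, 8, 14, 28, 49, 56, 98, 196, 392]. For each d | 392:
  d = 1: d(1) · σ(392/1) = 1 · 855 = 855
  d = 2: d(2) · σ(392/2) = 2 · 399 = 798
  d = 4: d(4) · σ(392/4) = 3 · 171 = 513
  d = 7: d(7) · σ(392/7) = 2 · 120 = 240
  d = 8: d(8) · σ(392/8) = 4 · 57 = 228
  d = 14: d(14) · σ(392/14) = 4 · 56 = 224
  d = 28: d(28) · σ(392/28) = 6 · 24 = 144
  d = 49: d(49) · σ(392/49) = 3 · 15 = 45
  d = 56: d(56) · σ(392/56) = 8 · 8 = 64
  d = 98: d(98) · σ(392/98) = 6 · 7 = 42
  d = 196: d(196) · σ(392/196) = 9 · 3 = 27
  d = 392: d(392) · σ(392/392) = 12 · 1 = 12
Summing: (d * σ)(392) = 855 + 798 + 513 + 240 + 228 + 224 + 144 + 45 + 64 + 42 + 27 + 12 = 3192.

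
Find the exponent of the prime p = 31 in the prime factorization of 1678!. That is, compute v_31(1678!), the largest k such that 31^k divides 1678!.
v_31(1678!) = 55

Legendre's formula: v_p(n!) = Σ_{k ≥ 1} ⌊n / p^k⌋. For p = 31, n = 1678, the terms are:
  ⌊1678/31^1⌋ = ⌊1678/31⌋ = 54
  ⌊1678/31^2⌋ = ⌊1678/961⌋ = 1
(the next term ⌊1678/31^3⌋ = 0, terminating the sum). Summing: v_31(1678!) = 54 + 1 = 55.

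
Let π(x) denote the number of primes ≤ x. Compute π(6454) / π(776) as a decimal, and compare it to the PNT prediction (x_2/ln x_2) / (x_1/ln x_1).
π(6454)/π(776) = 838/137 ≈ 6.1168;  PNT prediction ≈ 6.3087.

π(776) = 137 and π(6454) = 838, so π(6454)/π(776) ≈ 6.1168. The PNT-predicted ratio is (6454/ln(6454)) / (776/ln(776)) ≈ 6.3087. The two agree to within a few percent, as expected.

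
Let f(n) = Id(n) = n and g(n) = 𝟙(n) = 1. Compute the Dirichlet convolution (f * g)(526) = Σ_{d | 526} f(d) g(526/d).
(Id * 𝟙)(526) = 792

Divisors of 526: [1, 2, 263, 526]. For each d | 526:
  d = 1: Id(1) · 𝟙(526/1) = 1 · 1 = 1
  d = 2: Id(2) · 𝟙(526/2) = 2 · 1 = 2
  d = 263: Id(263) · 𝟙(526/263) = 263 · 1 = 263
  d = 526: Id(526) · 𝟙(526/526) = 526 · 1 = 526
Summing: (Id * 𝟙)(526) = 1 + 2 + 263 + 526 = 792.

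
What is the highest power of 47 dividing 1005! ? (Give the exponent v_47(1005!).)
v_47(1005!) = 21

Legendre's formula: v_p(n!) = Σ_{k ≥ 1} ⌊n / p^k⌋. For p = 47, n = 1005, the terms are:
  ⌊1005/47^1⌋ = ⌊1005/47⌋ = 21
(the next term ⌊1005/47^2⌋ = 0, terminating the sum). Summing: v_47(1005!) = 21 = 21.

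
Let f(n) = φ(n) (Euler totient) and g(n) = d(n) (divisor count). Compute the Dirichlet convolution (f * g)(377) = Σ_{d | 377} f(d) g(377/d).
(φ * d)(377) = 420

Divisors of 377: [1, 13, 29, 377]. For each d | 377:
  d = 1: φ(1) · d(377/1) = 1 · 4 = 4
  d = 13: φ(13) · d(377/13) = 12 · 2 = 24
  d = 29: φ(29) · d(377/29) = 28 · 2 = 56
  d = 377: φ(377) · d(377/377) = 336 · 1 = 336
Summing: (φ * d)(377) = 4 + 24 + 56 + 336 = 420.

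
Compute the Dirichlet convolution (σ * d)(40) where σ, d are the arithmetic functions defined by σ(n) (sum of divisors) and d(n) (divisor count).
(σ * d)(40) = 336

Divisors of 40: [1, 2, 4, 5, 8, 10, 20, 40]. For each d | 40:
  d = 1: σ(1) · d(40/1) = 1 · 8 = 8
  d = 2: σ(2) · d(40/2) = 3 · 6 = 18
  d = 4: σ(4) · d(40/4) = 7 · 4 = 28
  d = 5: σ(5) · d(40/5) = 6 · 4 = 24
  d = 8: σ(8) · d(40/8) = 15 · 2 = 30
  d = 10: σ(10) · d(40/10) = 18 · 3 = 54
  d = 20: σ(20) · d(40/20) = 42 · 2 = 84
  d = 40: σ(40) · d(40/40) = 90 · 1 = 90
Summing: (σ * d)(40) = 8 + 18 + 28 + 24 + 30 + 54 + 84 + 90 = 336.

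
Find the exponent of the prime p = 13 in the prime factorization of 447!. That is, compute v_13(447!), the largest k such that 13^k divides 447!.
v_13(447!) = 36

Legendre's formula: v_p(n!) = Σ_{k ≥ 1} ⌊n / p^k⌋. For p = 13, n = 447, the terms are:
  ⌊447/13^1⌋ = ⌊447/13⌋ = 34
  ⌊447/13^2⌋ = ⌊447/169⌋ = 2
(the next term ⌊447/13^3⌋ = 0, terminating the sum). Summing: v_13(447!) = 34 + 2 = 36.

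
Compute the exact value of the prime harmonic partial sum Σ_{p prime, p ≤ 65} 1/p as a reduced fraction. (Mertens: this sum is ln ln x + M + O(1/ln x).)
Σ 1/p = 201015517717077830328949/117288381359406970983270

π(65) = 18, so the primes ≤ 65 are [2, 3, 5, 7, 11, 13, 17, 19, 23, 29, 31, 37, 41, 43, 47, 53, 59, 61]. Summing 1/p over these primes: 201015517717077830328949/117288381359406970983270 ≈ 1.7139. Mertens estimate ln ln(65) + 0.2615 ≈ 1.6905.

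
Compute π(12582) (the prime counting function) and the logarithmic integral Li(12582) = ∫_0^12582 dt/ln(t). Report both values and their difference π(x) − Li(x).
π(12582) = 1502;  Li(12582) ≈ 1522.91;  π(x) − Li(x) ≈ -20.91.

Direct count of primes ≤ 12582 gives π(12582) = 1502. Numerical evaluation of the logarithmic integral gives Li(12582) ≈ 1522.91. The difference π(x) − Li(x) ≈ -20.91 is typically negative for small/moderate x (Li(x) overestimates), though Littlewood's theorem shows this sign changes infinitely often.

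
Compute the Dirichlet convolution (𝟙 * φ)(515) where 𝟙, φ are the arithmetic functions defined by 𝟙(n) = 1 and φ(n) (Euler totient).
(𝟙 * φ)(515) = 515

Divisors of 515: [1, 5, 103, 515]. For each d | 515:
  d = 1: 𝟙(1) · φ(515/1) = 1 · 408 = 408
  d = 5: 𝟙(5) · φ(515/5) = 1 · 102 = 102
  d = 103: 𝟙(103) · φ(515/103) = 1 · 4 = 4
  d = 515: 𝟙(515) · φ(515/515) = 1 · 1 = 1
Summing: (𝟙 * φ)(515) = 408 + 102 + 4 + 1 = 515.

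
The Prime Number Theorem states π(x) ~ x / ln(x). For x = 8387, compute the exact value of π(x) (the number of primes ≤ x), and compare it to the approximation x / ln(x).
π(8387) = 1050;  x/ln(x) ≈ 928.34;  relative error ≈ 11.59%.

Directly count primes up to 8387: π(8387) = 1050. The PNT approximation gives 8387/ln(8387) ≈ 8387/9.03444 ≈ 928.34. Relative error (π(x) − x/ln(x)) / π(x) ≈ 11.59%; the approximation is known to undercount slightly (Li(x) is a better estimate).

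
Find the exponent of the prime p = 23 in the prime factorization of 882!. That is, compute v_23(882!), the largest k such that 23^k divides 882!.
v_23(882!) = 39

Legendre's formula: v_p(n!) = Σ_{k ≥ 1} ⌊n / p^k⌋. For p = 23, n = 882, the terms are:
  ⌊882/23^1⌋ = ⌊882/23⌋ = 38
  ⌊882/23^2⌋ = ⌊882/529⌋ = 1
(the next term ⌊882/23^3⌋ = 0, terminating the sum). Summing: v_23(882!) = 38 + 1 = 39.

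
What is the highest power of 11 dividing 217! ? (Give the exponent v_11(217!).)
v_11(217!) = 20

Legendre's formula: v_p(n!) = Σ_{k ≥ 1} ⌊n / p^k⌋. For p = 11, n = 217, the terms are:
  ⌊217/11^1⌋ = ⌊217/11⌋ = 19
  ⌊217/11^2⌋ = ⌊217/121⌋ = 1
(the next term ⌊217/11^3⌋ = 0, terminating the sum). Summing: v_11(217!) = 19 + 1 = 20.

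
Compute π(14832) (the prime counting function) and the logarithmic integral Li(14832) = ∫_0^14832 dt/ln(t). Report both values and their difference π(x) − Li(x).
π(14832) = 1738;  Li(14832) ≈ 1759.14;  π(x) − Li(x) ≈ -21.14.

Direct count of primes ≤ 14832 gives π(14832) = 1738. Numerical evaluation of the logarithmic integral gives Li(14832) ≈ 1759.14. The difference π(x) − Li(x) ≈ -21.14 is typically negative for small/moderate x (Li(x) overestimates), though Littlewood's theorem shows this sign changes infinitely often.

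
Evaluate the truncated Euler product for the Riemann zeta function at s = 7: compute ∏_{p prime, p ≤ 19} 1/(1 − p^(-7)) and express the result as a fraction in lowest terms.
∏ = 155826023762586560111512988551201501037015625/154535761885293084095586902270463356349603488

The primes p ≤ 19 are [2, 3, 5, 7, 11, 13, 17, 19]. For each prime, (1 − 1/p^7)^(-1) = p^7 / (p^7 − 1). The product is (1 − 1/2^7)^(-1), (1 − 1/3^7)^(-1), (1 − 1/5^7)^(-1), (1 − 1/7^7)^(-1), (1 − 1/11^7)^(-1), (1 − 1/13^7)^(-1), (1 − 1/17^7)^(-1), (1 − 1/19^7)^(-1) = ∏ p^7 / (p^7 − 1) = 155826023762586560111512988551201501037015625/154535761885293084095586902270463356349603488.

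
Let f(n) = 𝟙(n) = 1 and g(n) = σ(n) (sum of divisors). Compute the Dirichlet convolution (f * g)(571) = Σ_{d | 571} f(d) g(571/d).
(𝟙 * σ)(571) = 573

Divisors of 571: [1, 571]. For each d | 571:
  d = 1: 𝟙(1) · σ(571/1) = 1 · 572 = 572
  d = 571: 𝟙(571) · σ(571/571) = 1 · 1 = 1
Summing: (𝟙 * σ)(571) = 572 + 1 = 573.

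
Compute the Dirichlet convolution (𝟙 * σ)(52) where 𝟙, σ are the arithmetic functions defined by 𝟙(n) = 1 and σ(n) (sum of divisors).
(𝟙 * σ)(52) = 165

Divisors of 52: [1, 2, 4, 13, 26, 52]. For each d | 52:
  d = 1: 𝟙(1) · σ(52/1) = 1 · 98 = 98
  d = 2: 𝟙(2) · σ(52/2) = 1 · 42 = 42
  d = 4: 𝟙(4) · σ(52/4) = 1 · 14 = 14
  d = 13: 𝟙(13) · σ(52/13) = 1 · 7 = 7
  d = 26: 𝟙(26) · σ(52/26) = 1 · 3 = 3
  d = 52: 𝟙(52) · σ(52/52) = 1 · 1 = 1
Summing: (𝟙 * σ)(52) = 98 + 42 + 14 + 7 + 3 + 1 = 165.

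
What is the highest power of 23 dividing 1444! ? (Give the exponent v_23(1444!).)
v_23(1444!) = 64

Legendre's formula: v_p(n!) = Σ_{k ≥ 1} ⌊n / p^k⌋. For p = 23, n = 1444, the terms are:
  ⌊1444/23^1⌋ = ⌊1444/23⌋ = 62
  ⌊1444/23^2⌋ = ⌊1444/529⌋ = 2
(the next term ⌊1444/23^3⌋ = 0, terminating the sum). Summing: v_23(1444!) = 62 + 2 = 64.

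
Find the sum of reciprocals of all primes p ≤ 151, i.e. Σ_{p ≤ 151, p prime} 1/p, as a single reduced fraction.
Σ 1/p = 426559540131011718238816115585684956391671166781102121476137/225319534991831177328890236228992001350685163362356544091910

π(151) = 36, so the primes ≤ 151 are [2, 3, 5, 7, 11, 13, 17, 19, 23, 29, 31, 37, 41, 43, 47, 53, 59, 61, 67, 71, 73, 79, 83, 89, 97, 101, 103, 107, 109, 113, 127, 131, 137, 139, 149, 151]. Summing 1/p over these primes: 426559540131011718238816115585684956391671166781102121476137/225319534991831177328890236228992001350685163362356544091910 ≈ 1.8931. Mertens estimate ln ln(151) + 0.2615 ≈ 1.8744.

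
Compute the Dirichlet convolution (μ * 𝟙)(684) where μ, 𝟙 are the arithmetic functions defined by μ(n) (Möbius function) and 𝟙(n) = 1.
(μ * 𝟙)(684) = 0

Divisors of 684: [1, 2, 3, 4, 6, 9, 12, 18, 19, 36, 38, 57, 76, 114, 171, 228, 342, 684]. For each d | 684:
  d = 1: μ(1) · 𝟙(684/1) = 1 · 1 = 1
  d = 2: μ(2) · 𝟙(684/2) = -1 · 1 = -1
  d = 3: μ(3) · 𝟙(684/3) = -1 · 1 = -1
  d = 4: μ(4) · 𝟙(684/4) = 0 · 1 = 0
  d = 6: μ(6) · 𝟙(684/6) = 1 · 1 = 1
  d = 9: μ(9) · 𝟙(684/9) = 0 · 1 = 0
  d = 12: μ(12) · 𝟙(684/12) = 0 · 1 = 0
  d = 18: μ(18) · 𝟙(684/18) = 0 · 1 = 0
  d = 19: μ(19) · 𝟙(684/19) = -1 · 1 = -1
  d = 36: μ(36) · 𝟙(684/36) = 0 · 1 = 0
  d = 38: μ(38) · 𝟙(684/38) = 1 · 1 = 1
  d = 57: μ(57) · 𝟙(684/57) = 1 · 1 = 1
  d = 76: μ(76) · 𝟙(684/76) = 0 · 1 = 0
  d = 114: μ(114) · 𝟙(684/114) = -1 · 1 = -1
  d = 171: μ(171) · 𝟙(684/171) = 0 · 1 = 0
  d = 228: μ(228) · 𝟙(684/228) = 0 · 1 = 0
  d = 342: μ(342) · 𝟙(684/342) = 0 · 1 = 0
  d = 684: μ(684) · 𝟙(684/684) = 0 · 1 = 0
Summing: (μ * 𝟙)(684) = 1 + -1 + -1 + 0 + 1 + 0 + 0 + 0 + -1 + 0 + 1 + 1 + 0 + -1 + 0 + 0 + 0 + 0 = 0.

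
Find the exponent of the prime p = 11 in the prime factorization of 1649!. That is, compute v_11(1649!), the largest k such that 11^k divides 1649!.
v_11(1649!) = 163

Legendre's formula: v_p(n!) = Σ_{k ≥ 1} ⌊n / p^k⌋. For p = 11, n = 1649, the terms are:
  ⌊1649/11^1⌋ = ⌊1649/11⌋ = 149
  ⌊1649/11^2⌋ = ⌊1649/121⌋ = 13
  ⌊1649/11^3⌋ = ⌊1649/1331⌋ = 1
(the next term ⌊1649/11^4⌋ = 0, terminating the sum). Summing: v_11(1649!) = 149 + 13 + 1 = 163.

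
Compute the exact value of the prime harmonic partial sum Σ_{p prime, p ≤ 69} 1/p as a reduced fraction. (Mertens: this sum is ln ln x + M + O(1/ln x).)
Σ 1/p = 13585328068403621603022853/7858321551080267055879090

π(69) = 19, so the primes ≤ 69 are [2, 3, 5, 7, 11, 13, 17, 19, 23, 29, 31, 37, 41, 43, 47, 53, 59, 61, 67]. Summing 1/p over these primes: 13585328068403621603022853/7858321551080267055879090 ≈ 1.7288. Mertens estimate ln ln(69) + 0.2615 ≈ 1.7047.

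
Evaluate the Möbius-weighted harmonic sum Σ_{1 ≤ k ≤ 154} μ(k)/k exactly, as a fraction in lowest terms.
Σ μ(k)/k = 774925721037986124275366676266697490065342673242708598/5364750833138837555449767529261714317873456270532298668855

Values of μ(k) for 1 ≤ k ≤ 154: μ(1) = 1, μ(2) = -1, μ(3) = -1, μ(5) = -1, μ(6) = 1, μ(7) = -1, μ(10) = 1, μ(11) = -1, μ(13) = -1, μ(14) = 1, μ(15) = 1, μ(17) = -1, μ(19) = -1, μ(21) = 1, μ(22) = 1, μ(23) = -1, μ(26) = 1, μ(29) = -1, μ(30) = -1, μ(31) = -1, μ(33) = 1, μ(34) = 1, μ(35) = 1, μ(37) = -1, μ(38) = 1, μ(39) = 1, μ(41) = -1, μ(42) = -1, μ(43) = -1, μ(46) = 1, μ(47) = -1, μ(51) = 1, μ(53) = -1, μ(55) = 1, μ(57) = 1, μ(58) = 1, μ(59) = -1, μ(61) = -1, μ(62) = 1, μ(65) = 1, μ(66) = -1, μ(67) = -1, μ(69) = 1, μ(70) = -1, μ(71) = -1, μ(73) = -1, μ(74) = 1, μ(77) = 1, μ(78) = -1, μ(79) = -1, μ(82) = 1, μ(83) = -1, μ(85) = 1, μ(86) = 1, μ(87) = 1, μ(89) = -1, μ(91) = 1, μ(93) = 1, μ(94) = 1, μ(95) = 1, μ(97) = -1, μ(101) = -1, μ(102) = -1, μ(103) = -1, μ(105) = -1, μ(106) = 1, μ(107) = -1, μ(109) = -1, μ(110) = -1, μ(111) = 1, μ(113) = -1, μ(114) = -1, μ(115) = 1, μ(118) = 1, μ(119) = 1, μ(122) = 1, μ(123) = 1, μ(127) = -1, μ(129) = 1, μ(130) = -1, μ(131) = -1, μ(133) = 1, μ(134) = 1, μ(137) = -1, μ(138) = -1, μ(139) = -1, μ(141) = 1, μ(142) = 1, μ(143) = 1, μ(145) = 1, μ(146) = 1, μ(149) = -1, μ(151) = -1, μ(154) = -1, with μ = 0 on non-squarefree integers. Summing μ(k)/k for k where μ(k) ≠ 0 gives 774925721037986124275366676266697490065342673242708598/5364750833138837555449767529261714317873456270532298668855 ≈ 0.0001. (PNT ⟺ this sum → 0 as n → ∞.)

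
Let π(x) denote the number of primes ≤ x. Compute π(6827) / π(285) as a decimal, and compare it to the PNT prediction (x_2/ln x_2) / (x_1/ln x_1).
π(6827)/π(285) = 878/61 ≈ 14.3934;  PNT prediction ≈ 15.3367.

π(285) = 61 and π(6827) = 878, so π(6827)/π(285) ≈ 14.3934. The PNT-predicted ratio is (6827/ln(6827)) / (285/ln(285)) ≈ 15.3367. The two agree to within a few percent, as expected.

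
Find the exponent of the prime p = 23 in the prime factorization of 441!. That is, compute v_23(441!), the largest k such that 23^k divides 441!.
v_23(441!) = 19

Legendre's formula: v_p(n!) = Σ_{k ≥ 1} ⌊n / p^k⌋. For p = 23, n = 441, the terms are:
  ⌊441/23^1⌋ = ⌊441/23⌋ = 19
(the next term ⌊441/23^2⌋ = 0, terminating the sum). Summing: v_23(441!) = 19 = 19.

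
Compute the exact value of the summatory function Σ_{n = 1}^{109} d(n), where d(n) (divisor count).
Σ_{n ≤ 109} d(n) = 530

Compute d(n) for each 1 ≤ n ≤ 109: d(1) = 1, d(2) = 2, d(3) = 2, d(4) = 3, d(5) = 2, d(6) = 4, d(7) = 2, d(8) = 4, d(9) = 3, d(10) = 4, d(11) = 2, d(12) = 6, d(13) = 2, d(14) = 4, d(15) = 4, d(16) = 5, d(17) = 2, d(18) = 6, d(19) = 2, d(20) = 6, d(21) = 4, d(22) = 4, d(23) = 2, d(24) = 8, d(25) = 3, d(26) = 4, d(27) = 4, d(28) = 6, d(29) = 2, d(30) = 8, d(31) = 2, d(32) = 6, d(33) = 4, d(34) = 4, d(35) = 4, d(36) = 9, d(37) = 2, d(38) = 4, d(39) = 4, d(40) = 8, d(41) = 2, d(42) = 8, d(43) = 2, d(44) = 6, d(45) = 6, d(46) = 4, d(47) = 2, d(48) = 10, d(49) = 3, d(50) = 6, d(51) = 4, d(52) = 6, d(53) = 2, d(54) = 8, d(55) = 4, d(56) = 8, d(57) = 4, d(58) = 4, d(59) = 2, d(60) = 12, d(61) = 2, d(62) = 4, d(63) = 6, d(64) = 7, d(65) = 4, d(66) = 8, d(67) = 2, d(68) = 6, d(69) = 4, d(70) = 8, d(71) = 2, d(72) = 12, d(73) = 2, d(74) = 4, d(75) = 6, d(76) = 6, d(77) = 4, d(78) = 8, d(79) = 2, d(80) = 10, d(81) = 5, d(82) = 4, d(83) = 2, d(84) = 12, d(85) = 4, d(86) = 4, d(87) = 4, d(88) = 8, d(89) = 2, d(90) = 12, d(91) = 4, d(92) = 6, d(93) = 4, d(94) = 4, d(95) = 4, d(96) = 12, d(97) = 2, d(98) = 6, d(99) = 6, d(100) = 9, d(101) = 2, d(102) = 8, d(103) = 2, d(104) = 8, d(105) = 8, d(106) = 4, d(107) = 2, d(108) = 12, d(109) = 2. Summing all 109 values: 530. (Dirichlet's divisor formula: Σ_{n ≤ x} d(n) = x ln(x) + (2γ − 1) x + O(√x). For x = 109, the asymptotic estimate is ≈ 528.19.)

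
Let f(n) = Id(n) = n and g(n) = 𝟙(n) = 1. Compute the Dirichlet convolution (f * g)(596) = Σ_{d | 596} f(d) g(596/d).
(Id * 𝟙)(596) = 1050

Divisors of 596: [1, 2, 4, 149, 298, 596]. For each d | 596:
  d = 1: Id(1) · 𝟙(596/1) = 1 · 1 = 1
  d = 2: Id(2) · 𝟙(596/2) = 2 · 1 = 2
  d = 4: Id(4) · 𝟙(596/4) = 4 · 1 = 4
  d = 149: Id(149) · 𝟙(596/149) = 149 · 1 = 149
  d = 298: Id(298) · 𝟙(596/298) = 298 · 1 = 298
  d = 596: Id(596) · 𝟙(596/596) = 596 · 1 = 596
Summing: (Id * 𝟙)(596) = 1 + 2 + 4 + 149 + 298 + 596 = 1050.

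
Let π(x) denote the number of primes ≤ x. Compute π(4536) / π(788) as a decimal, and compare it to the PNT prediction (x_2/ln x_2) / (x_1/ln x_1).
π(4536)/π(788) = 615/138 ≈ 4.4565;  PNT prediction ≈ 4.5597.

π(788) = 138 and π(4536) = 615, so π(4536)/π(788) ≈ 4.4565. The PNT-predicted ratio is (4536/ln(4536)) / (788/ln(788)) ≈ 4.5597. The two agree to within a few percent, as expected.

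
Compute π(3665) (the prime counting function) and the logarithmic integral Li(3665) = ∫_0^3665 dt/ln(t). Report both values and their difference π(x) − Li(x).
π(3665) = 511;  Li(3665) ≈ 524.76;  π(x) − Li(x) ≈ -13.76.

Direct count of primes ≤ 3665 gives π(3665) = 511. Numerical evaluation of the logarithmic integral gives Li(3665) ≈ 524.76. The difference π(x) − Li(x) ≈ -13.76 is typically negative for small/moderate x (Li(x) overestimates), though Littlewood's theorem shows this sign changes infinitely often.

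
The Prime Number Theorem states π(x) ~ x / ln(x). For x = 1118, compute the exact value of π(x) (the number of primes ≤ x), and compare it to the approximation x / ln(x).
π(1118) = 187;  x/ln(x) ≈ 159.28;  relative error ≈ 14.83%.

Directly count primes up to 1118: π(1118) = 187. The PNT approximation gives 1118/ln(1118) ≈ 1118/7.01930 ≈ 159.28. Relative error (π(x) − x/ln(x)) / π(x) ≈ 14.83%; the approximation is known to undercount slightly (Li(x) is a better estimate).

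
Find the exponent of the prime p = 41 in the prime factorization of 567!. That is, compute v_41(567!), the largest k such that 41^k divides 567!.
v_41(567!) = 13

Legendre's formula: v_p(n!) = Σ_{k ≥ 1} ⌊n / p^k⌋. For p = 41, n = 567, the terms are:
  ⌊567/41^1⌋ = ⌊567/41⌋ = 13
(the next term ⌊567/41^2⌋ = 0, terminating the sum). Summing: v_41(567!) = 13 = 13.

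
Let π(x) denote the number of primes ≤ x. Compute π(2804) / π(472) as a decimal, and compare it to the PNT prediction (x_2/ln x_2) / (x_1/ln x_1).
π(2804)/π(472) = 409/91 ≈ 4.4945;  PNT prediction ≈ 4.6073.

π(472) = 91 and π(2804) = 409, so π(2804)/π(472) ≈ 4.4945. The PNT-predicted ratio is (2804/ln(2804)) / (472/ln(472)) ≈ 4.6073. The two agree to within a few percent, as expected.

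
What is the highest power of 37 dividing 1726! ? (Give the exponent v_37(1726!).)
v_37(1726!) = 47

Legendre's formula: v_p(n!) = Σ_{k ≥ 1} ⌊n / p^k⌋. For p = 37, n = 1726, the terms are:
  ⌊1726/37^1⌋ = ⌊1726/37⌋ = 46
  ⌊1726/37^2⌋ = ⌊1726/1369⌋ = 1
(the next term ⌊1726/37^3⌋ = 0, terminating the sum). Summing: v_37(1726!) = 46 + 1 = 47.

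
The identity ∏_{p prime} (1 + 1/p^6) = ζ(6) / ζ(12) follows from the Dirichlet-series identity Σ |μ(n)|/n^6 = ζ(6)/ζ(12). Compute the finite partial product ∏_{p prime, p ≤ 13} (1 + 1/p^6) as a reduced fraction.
∏ = 261167492243135861/256778456493448890

The primes p ≤ 13 are [2, 3, 5, 7, 11, 13]. For each, (1 + 1/p^6) = (p^6 + 1)/p^6. Multiplying these fractions over p ∈ [2, 3, 5, 7, 11, 13] gives 261167492243135861/256778456493448890. (In the limit P → ∞ this tends to ζ(6)/ζ(12).)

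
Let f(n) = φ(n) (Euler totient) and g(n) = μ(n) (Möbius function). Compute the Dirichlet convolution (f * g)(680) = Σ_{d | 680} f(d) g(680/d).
(φ * μ)(680) = 90

Divisors of 680: [1, 2, 4, 5, 8, 10, 17, 20, 34, 40, 68, 85, 136, 170, 340, 680]. For each d | 680:
  d = 1: φ(1) · μ(680/1) = 1 · 0 = 0
  d = 2: φ(2) · μ(680/2) = 1 · 0 = 0
  d = 4: φ(4) · μ(680/4) = 2 · -1 = -2
  d = 5: φ(5) · μ(680/5) = 4 · 0 = 0
  d = 8: φ(8) · μ(680/8) = 4 · 1 = 4
  d = 10: φ(10) · μ(680/10) = 4 · 0 = 0
  d = 17: φ(17) · μ(680/17) = 16 · 0 = 0
  d = 20: φ(20) · μ(680/20) = 8 · 1 = 8
  d = 34: φ(34) · μ(680/34) = 16 · 0 = 0
  d = 40: φ(40) · μ(680/40) = 16 · -1 = -16
  d = 68: φ(68) · μ(680/68) = 32 · 1 = 32
  d = 85: φ(85) · μ(680/85) = 64 · 0 = 0
  d = 136: φ(136) · μ(680/136) = 64 · -1 = -64
  d = 170: φ(170) · μ(680/170) = 64 · 0 = 0
  d = 340: φ(340) · μ(680/340) = 128 · -1 = -128
  d = 680: φ(680) · μ(680/680) = 256 · 1 = 256
Summing: (φ * μ)(680) = 0 + 0 + -2 + 0 + 4 + 0 + 0 + 8 + 0 + -16 + 32 + 0 + -64 + 0 + -128 + 256 = 90.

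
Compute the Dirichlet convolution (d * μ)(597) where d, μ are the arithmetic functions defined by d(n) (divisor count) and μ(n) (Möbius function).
(d * μ)(597) = 1

Divisors of 597: [1, 3, 199, 597]. For each d | 597:
  d = 1: d(1) · μ(597/1) = 1 · 1 = 1
  d = 3: d(3) · μ(597/3) = 2 · -1 = -2
  d = 199: d(199) · μ(597/199) = 2 · -1 = -2
  d = 597: d(597) · μ(597/597) = 4 · 1 = 4
Summing: (d * μ)(597) = 1 + -2 + -2 + 4 = 1.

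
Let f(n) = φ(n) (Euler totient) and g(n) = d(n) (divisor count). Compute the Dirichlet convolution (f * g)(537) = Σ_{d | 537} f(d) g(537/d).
(φ * d)(537) = 720

Divisors of 537: [1, 3, 179, 537]. For each d | 537:
  d = 1: φ(1) · d(537/1) = 1 · 4 = 4
  d = 3: φ(3) · d(537/3) = 2 · 2 = 4
  d = 179: φ(179) · d(537/179) = 178 · 2 = 356
  d = 537: φ(537) · d(537/537) = 356 · 1 = 356
Summing: (φ * d)(537) = 4 + 4 + 356 + 356 = 720.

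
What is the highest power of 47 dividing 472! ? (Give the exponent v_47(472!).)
v_47(472!) = 10

Legendre's formula: v_p(n!) = Σ_{k ≥ 1} ⌊n / p^k⌋. For p = 47, n = 472, the terms are:
  ⌊472/47^1⌋ = ⌊472/47⌋ = 10
(the next term ⌊472/47^2⌋ = 0, terminating the sum). Summing: v_47(472!) = 10 = 10.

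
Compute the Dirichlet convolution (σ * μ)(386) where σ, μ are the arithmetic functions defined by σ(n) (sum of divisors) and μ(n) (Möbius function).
(σ * μ)(386) = 386

Divisors of 386: [1, 2, 193, 386]. For each d | 386:
  d = 1: σ(1) · μ(386/1) = 1 · 1 = 1
  d = 2: σ(2) · μ(386/2) = 3 · -1 = -3
  d = 193: σ(193) · μ(386/193) = 194 · -1 = -194
  d = 386: σ(386) · μ(386/386) = 582 · 1 = 582
Summing: (σ * μ)(386) = 1 + -3 + -194 + 582 = 386.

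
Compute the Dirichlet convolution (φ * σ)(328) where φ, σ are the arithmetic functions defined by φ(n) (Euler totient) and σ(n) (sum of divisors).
(φ * σ)(328) = 2624

Divisors of 328: [1, 2, 4, 8, 41, 82, 164, 328]. For each d | 328:
  d = 1: φ(1) · σ(328/1) = 1 · 630 = 630
  d = 2: φ(2) · σ(328/2) = 1 · 294 = 294
  d = 4: φ(4) · σ(328/4) = 2 · 126 = 252
  d = 8: φ(8) · σ(328/8) = 4 · 42 = 168
  d = 41: φ(41) · σ(328/41) = 40 · 15 = 600
  d = 82: φ(82) · σ(328/82) = 40 · 7 = 280
  d = 164: φ(164) · σ(328/164) = 80 · 3 = 240
  d = 328: φ(328) · σ(328/328) = 160 · 1 = 160
Summing: (φ * σ)(328) = 630 + 294 + 252 + 168 + 600 + 280 + 240 + 160 = 2624.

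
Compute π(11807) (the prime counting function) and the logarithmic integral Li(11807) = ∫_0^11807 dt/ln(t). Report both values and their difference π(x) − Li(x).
π(11807) = 1415;  Li(11807) ≈ 1440.53;  π(x) − Li(x) ≈ -25.53.

Direct count of primes ≤ 11807 gives π(11807) = 1415. Numerical evaluation of the logarithmic integral gives Li(11807) ≈ 1440.53. The difference π(x) − Li(x) ≈ -25.53 is typically negative for small/moderate x (Li(x) overestimates), though Littlewood's theorem shows this sign changes infinitely often.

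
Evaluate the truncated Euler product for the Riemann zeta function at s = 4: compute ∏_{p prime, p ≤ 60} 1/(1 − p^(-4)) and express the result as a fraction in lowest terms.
∏ = 313771926178857385645450905033468281439563920601420761/289906031739275464495518328120881551769600000000000000

The primes p ≤ 60 are [2, 3, 5, 7, 11, 13, 17, 19, 23, 29, 31, 37, 41, 43, 47, 53, 59]. For each prime, (1 − 1/p^4)^(-1) = p^4 / (p^4 − 1). The product is (1 − 1/2^4)^(-1), (1 − 1/3^4)^(-1), (1 − 1/5^4)^(-1), (1 − 1/7^4)^(-1), (1 − 1/11^4)^(-1), (1 − 1/13^4)^(-1), (1 − 1/17^4)^(-1), (1 − 1/19^4)^(-1), (1 − 1/23^4)^(-1), (1 − 1/29^4)^(-1), (1 − 1/31^4)^(-1), (1 − 1/37^4)^(-1), (1 − 1/41^4)^(-1), (1 − 1/43^4)^(-1), (1 − 1/47^4)^(-1), (1 − 1/53^4)^(-1), (1 − 1/59^4)^(-1) = ∏ p^4 / (p^4 − 1) = 313771926178857385645450905033468281439563920601420761/289906031739275464495518328120881551769600000000000000.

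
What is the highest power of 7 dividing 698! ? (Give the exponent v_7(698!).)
v_7(698!) = 115

Legendre's formula: v_p(n!) = Σ_{k ≥ 1} ⌊n / p^k⌋. For p = 7, n = 698, the terms are:
  ⌊698/7^1⌋ = ⌊698/7⌋ = 99
  ⌊698/7^2⌋ = ⌊698/49⌋ = 14
  ⌊698/7^3⌋ = ⌊698/343⌋ = 2
(the next term ⌊698/7^4⌋ = 0, terminating the sum). Summing: v_7(698!) = 99 + 14 + 2 = 115.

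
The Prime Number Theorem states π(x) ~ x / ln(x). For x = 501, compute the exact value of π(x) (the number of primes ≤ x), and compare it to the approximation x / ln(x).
π(501) = 95;  x/ln(x) ≈ 80.59;  relative error ≈ 15.17%.

Directly count primes up to 501: π(501) = 95. The PNT approximation gives 501/ln(501) ≈ 501/6.21661 ≈ 80.59. Relative error (π(x) − x/ln(x)) / π(x) ≈ 15.17%; the approximation is known to undercount slightly (Li(x) is a better estimate).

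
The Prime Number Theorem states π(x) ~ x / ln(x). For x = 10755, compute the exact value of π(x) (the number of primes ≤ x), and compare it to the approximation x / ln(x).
π(10755) = 1311;  x/ln(x) ≈ 1158.55;  relative error ≈ 11.63%.

Directly count primes up to 10755: π(10755) = 1311. The PNT approximation gives 10755/ln(10755) ≈ 10755/9.28313 ≈ 1158.55. Relative error (π(x) − x/ln(x)) / π(x) ≈ 11.63%; the approximation is known to undercount slightly (Li(x) is a better estimate).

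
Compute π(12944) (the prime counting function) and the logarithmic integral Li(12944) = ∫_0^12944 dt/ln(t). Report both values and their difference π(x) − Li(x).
π(12944) = 1541;  Li(12944) ≈ 1561.20;  π(x) − Li(x) ≈ -20.20.

Direct count of primes ≤ 12944 gives π(12944) = 1541. Numerical evaluation of the logarithmic integral gives Li(12944) ≈ 1561.20. The difference π(x) − Li(x) ≈ -20.20 is typically negative for small/moderate x (Li(x) overestimates), though Littlewood's theorem shows this sign changes infinitely often.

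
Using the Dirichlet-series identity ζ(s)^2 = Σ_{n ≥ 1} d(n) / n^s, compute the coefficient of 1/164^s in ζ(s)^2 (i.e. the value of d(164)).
d(164) = 6

ζ(s)^2 = (Σ 1/m^s)(Σ 1/k^s). The coefficient of 1/n^s in the product is the number of ordered pairs (m, k) with mk = n, which equals d(n). For n = 164, divisors are [1, 2, 4, 41, 82, 164], so d(164) = 6.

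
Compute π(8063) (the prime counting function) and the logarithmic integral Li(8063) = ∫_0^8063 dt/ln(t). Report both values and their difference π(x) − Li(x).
π(8063) = 1013;  Li(8063) ≈ 1033.42;  π(x) − Li(x) ≈ -20.42.

Direct count of primes ≤ 8063 gives π(8063) = 1013. Numerical evaluation of the logarithmic integral gives Li(8063) ≈ 1033.42. The difference π(x) − Li(x) ≈ -20.42 is typically negative for small/moderate x (Li(x) overestimates), though Littlewood's theorem shows this sign changes infinitely often.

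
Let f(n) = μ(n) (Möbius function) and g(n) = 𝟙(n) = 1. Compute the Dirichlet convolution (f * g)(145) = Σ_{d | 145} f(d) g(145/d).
(μ * 𝟙)(145) = 0

Divisors of 145: [1, 5, 29, 145]. For each d | 145:
  d = 1: μ(1) · 𝟙(145/1) = 1 · 1 = 1
  d = 5: μ(5) · 𝟙(145/5) = -1 · 1 = -1
  d = 29: μ(29) · 𝟙(145/29) = -1 · 1 = -1
  d = 145: μ(145) · 𝟙(145/145) = 1 · 1 = 1
Summing: (μ * 𝟙)(145) = 1 + -1 + -1 + 1 = 0.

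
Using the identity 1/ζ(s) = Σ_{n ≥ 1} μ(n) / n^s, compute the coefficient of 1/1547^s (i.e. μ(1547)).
μ(1547) = -1

Factor n = 1547 = 7 · 13 · 17. μ(n) = 0 if any exponent ≥ 2 (not squarefree); otherwise μ(n) = (−1)^{ω(n)} where ω(n) is the number of distinct prime factors. Applying: μ(1547) = -1.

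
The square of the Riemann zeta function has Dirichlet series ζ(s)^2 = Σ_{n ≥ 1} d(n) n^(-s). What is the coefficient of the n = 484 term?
d(484) = 9

ζ(s)^2 = (Σ 1/m^s)(Σ 1/k^s). The coefficient of 1/n^s in the product is the number of ordered pairs (m, k) with mk = n, which equals d(n). For n = 484, divisors are [1, 2, 4, 11, 22, 44, 121, 242, 484], so d(484) = 9.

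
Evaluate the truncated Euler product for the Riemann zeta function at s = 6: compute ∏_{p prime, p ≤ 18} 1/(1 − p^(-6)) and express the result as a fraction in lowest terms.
∏ = 3816568575537013278125/3751506094174038687744

The primes p ≤ 18 are [2, 3, 5, 7, 11, 13, 17]. For each prime, (1 − 1/p^6)^(-1) = p^6 / (p^6 − 1). The product is (1 − 1/2^6)^(-1), (1 − 1/3^6)^(-1), (1 − 1/5^6)^(-1), (1 − 1/7^6)^(-1), (1 − 1/11^6)^(-1), (1 − 1/13^6)^(-1), (1 − 1/17^6)^(-1) = ∏ p^6 / (p^6 − 1) = 3816568575537013278125/3751506094174038687744.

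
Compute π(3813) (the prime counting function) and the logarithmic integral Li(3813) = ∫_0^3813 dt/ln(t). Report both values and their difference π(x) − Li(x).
π(3813) = 529;  Li(3813) ≈ 542.75;  π(x) − Li(x) ≈ -13.75.

Direct count of primes ≤ 3813 gives π(3813) = 529. Numerical evaluation of the logarithmic integral gives Li(3813) ≈ 542.75. The difference π(x) − Li(x) ≈ -13.75 is typically negative for small/moderate x (Li(x) overestimates), though Littlewood's theorem shows this sign changes infinitely often.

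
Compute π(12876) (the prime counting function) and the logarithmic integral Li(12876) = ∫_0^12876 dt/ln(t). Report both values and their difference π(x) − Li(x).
π(12876) = 1532;  Li(12876) ≈ 1554.01;  π(x) − Li(x) ≈ -22.01.

Direct count of primes ≤ 12876 gives π(12876) = 1532. Numerical evaluation of the logarithmic integral gives Li(12876) ≈ 1554.01. The difference π(x) − Li(x) ≈ -22.01 is typically negative for small/moderate x (Li(x) overestimates), though Littlewood's theorem shows this sign changes infinitely often.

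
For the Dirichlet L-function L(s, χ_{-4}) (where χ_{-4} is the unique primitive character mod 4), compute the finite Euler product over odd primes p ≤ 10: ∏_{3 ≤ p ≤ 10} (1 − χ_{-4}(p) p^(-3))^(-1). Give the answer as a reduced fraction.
∏ = 165375/170624

The odd primes p ≤ 10 are [3, 5, 7]. For each, χ(p) = 1 if p ≡ 1 mod 4, χ(p) = −1 if p ≡ 3 mod 4. Taking (1 − χ(p)/p^3)^(-1) = p^3/(p^3 − χ(p)): (1 − (-1)/3^3)^(-1) · (1 − (1)/5^3)^(-1) · (1 − (-1)/7^3)^(-1) = 165375/170624.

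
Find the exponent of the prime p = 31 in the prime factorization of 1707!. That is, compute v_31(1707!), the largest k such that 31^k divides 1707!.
v_31(1707!) = 56

Legendre's formula: v_p(n!) = Σ_{k ≥ 1} ⌊n / p^k⌋. For p = 31, n = 1707, the terms are:
  ⌊1707/31^1⌋ = ⌊1707/31⌋ = 55
  ⌊1707/31^2⌋ = ⌊1707/961⌋ = 1
(the next term ⌊1707/31^3⌋ = 0, terminating the sum). Summing: v_31(1707!) = 55 + 1 = 56.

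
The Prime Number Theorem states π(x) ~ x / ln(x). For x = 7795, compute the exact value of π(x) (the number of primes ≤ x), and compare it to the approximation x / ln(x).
π(7795) = 987;  x/ln(x) ≈ 869.86;  relative error ≈ 11.87%.

Directly count primes up to 7795: π(7795) = 987. The PNT approximation gives 7795/ln(7795) ≈ 7795/8.96124 ≈ 869.86. Relative error (π(x) − x/ln(x)) / π(x) ≈ 11.87%; the approximation is known to undercount slightly (Li(x) is a better estimate).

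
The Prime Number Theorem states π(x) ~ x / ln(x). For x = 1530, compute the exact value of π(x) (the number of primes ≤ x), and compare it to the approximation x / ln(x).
π(1530) = 241;  x/ln(x) ≈ 208.65;  relative error ≈ 13.43%.

Directly count primes up to 1530: π(1530) = 241. The PNT approximation gives 1530/ln(1530) ≈ 1530/7.33302 ≈ 208.65. Relative error (π(x) − x/ln(x)) / π(x) ≈ 13.43%; the approximation is known to undercount slightly (Li(x) is a better estimate).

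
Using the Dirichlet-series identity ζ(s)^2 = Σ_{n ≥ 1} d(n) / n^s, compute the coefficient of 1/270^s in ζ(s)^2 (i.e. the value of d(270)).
d(270) = 16

ζ(s)^2 = (Σ 1/m^s)(Σ 1/k^s). The coefficient of 1/n^s in the product is the number of ordered pairs (m, k) with mk = n, which equals d(n). For n = 270, divisors are [1, 2, 3, 5, 6, 9, 10, 15, 18, 27, 30, 45, 54, 90, 135, 270], so d(270) = 16.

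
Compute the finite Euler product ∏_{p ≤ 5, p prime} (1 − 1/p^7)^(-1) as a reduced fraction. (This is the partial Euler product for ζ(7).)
∏ = 2733750000/2711117641

The primes p ≤ 5 are [2, 3, 5]. For each prime, (1 − 1/p^7)^(-1) = p^7 / (p^7 − 1). The product is (1 − 1/2^7)^(-1), (1 − 1/3^7)^(-1), (1 − 1/5^7)^(-1) = ∏ p^7 / (p^7 − 1) = 2733750000/2711117641.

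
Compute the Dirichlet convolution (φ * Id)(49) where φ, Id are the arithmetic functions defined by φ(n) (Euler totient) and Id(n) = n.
(φ * Id)(49) = 133

Divisors of 49: [1, 7, 49]. For each d | 49:
  d = 1: φ(1) · Id(49/1) = 1 · 49 = 49
  d = 7: φ(7) · Id(49/7) = 6 · 7 = 42
  d = 49: φ(49) · Id(49/49) = 42 · 1 = 42
Summing: (φ * Id)(49) = 49 + 42 + 42 = 133.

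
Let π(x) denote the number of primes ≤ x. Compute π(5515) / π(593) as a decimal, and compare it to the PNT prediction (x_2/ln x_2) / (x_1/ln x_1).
π(5515)/π(593) = 728/108 ≈ 6.7407;  PNT prediction ≈ 6.8928.

π(593) = 108 and π(5515) = 728, so π(5515)/π(593) ≈ 6.7407. The PNT-predicted ratio is (5515/ln(5515)) / (593/ln(593)) ≈ 6.8928. The two agree to within a few percent, as expected.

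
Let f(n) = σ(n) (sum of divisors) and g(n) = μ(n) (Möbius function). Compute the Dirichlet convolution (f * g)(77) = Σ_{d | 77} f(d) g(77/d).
(σ * μ)(77) = 77

Divisors of 77: [1, 7, 11, 77]. For each d | 77:
  d = 1: σ(1) · μ(77/1) = 1 · 1 = 1
  d = 7: σ(7) · μ(77/7) = 8 · -1 = -8
  d = 11: σ(11) · μ(77/11) = 12 · -1 = -12
  d = 77: σ(77) · μ(77/77) = 96 · 1 = 96
Summing: (σ * μ)(77) = 1 + -8 + -12 + 96 = 77.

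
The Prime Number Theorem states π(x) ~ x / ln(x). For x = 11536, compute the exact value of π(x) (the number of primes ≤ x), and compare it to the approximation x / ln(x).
π(11536) = 1390;  x/ln(x) ≈ 1233.37;  relative error ≈ 11.27%.

Directly count primes up to 11536: π(11536) = 1390. The PNT approximation gives 11536/ln(11536) ≈ 11536/9.35323 ≈ 1233.37. Relative error (π(x) − x/ln(x)) / π(x) ≈ 11.27%; the approximation is known to undercount slightly (Li(x) is a better estimate).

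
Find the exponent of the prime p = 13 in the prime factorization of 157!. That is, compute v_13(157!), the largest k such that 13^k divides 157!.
v_13(157!) = 12

Legendre's formula: v_p(n!) = Σ_{k ≥ 1} ⌊n / p^k⌋. For p = 13, n = 157, the terms are:
  ⌊157/13^1⌋ = ⌊157/13⌋ = 12
(the next term ⌊157/13^2⌋ = 0, terminating the sum). Summing: v_13(157!) = 12 = 12.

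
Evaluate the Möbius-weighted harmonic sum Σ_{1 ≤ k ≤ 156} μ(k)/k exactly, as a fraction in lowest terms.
Σ μ(k)/k = 35386221418707905836854512026342273734410221837967216139/5364750833138837555449767529261714317873456270532298668855

Values of μ(k) for 1 ≤ k ≤ 156: μ(1) = 1, μ(2) = -1, μ(3) = -1, μ(5) = -1, μ(6) = 1, μ(7) = -1, μ(10) = 1, μ(11) = -1, μ(13) = -1, μ(14) = 1, μ(15) = 1, μ(17) = -1, μ(19) = -1, μ(21) = 1, μ(22) = 1, μ(23) = -1, μ(26) = 1, μ(29) = -1, μ(30) = -1, μ(31) = -1, μ(33) = 1, μ(34) = 1, μ(35) = 1, μ(37) = -1, μ(38) = 1, μ(39) = 1, μ(41) = -1, μ(42) = -1, μ(43) = -1, μ(46) = 1, μ(47) = -1, μ(51) = 1, μ(53) = -1, μ(55) = 1, μ(57) = 1, μ(58) = 1, μ(59) = -1, μ(61) = -1, μ(62) = 1, μ(65) = 1, μ(66) = -1, μ(67) = -1, μ(69) = 1, μ(70) = -1, μ(71) = -1, μ(73) = -1, μ(74) = 1, μ(77) = 1, μ(78) = -1, μ(79) = -1, μ(82) = 1, μ(83) = -1, μ(85) = 1, μ(86) = 1, μ(87) = 1, μ(89) = -1, μ(91) = 1, μ(93) = 1, μ(94) = 1, μ(95) = 1, μ(97) = -1, μ(101) = -1, μ(102) = -1, μ(103) = -1, μ(105) = -1, μ(106) = 1, μ(107) = -1, μ(109) = -1, μ(110) = -1, μ(111) = 1, μ(113) = -1, μ(114) = -1, μ(115) = 1, μ(118) = 1, μ(119) = 1, μ(122) = 1, μ(123) = 1, μ(127) = -1, μ(129) = 1, μ(130) = -1, μ(131) = -1, μ(133) = 1, μ(134) = 1, μ(137) = -1, μ(138) = -1, μ(139) = -1, μ(141) = 1, μ(142) = 1, μ(143) = 1, μ(145) = 1, μ(146) = 1, μ(149) = -1, μ(151) = -1, μ(154) = -1, μ(155) = 1, with μ = 0 on non-squarefree integers. Summing μ(k)/k for k where μ(k) ≠ 0 gives 35386221418707905836854512026342273734410221837967216139/5364750833138837555449767529261714317873456270532298668855 ≈ 0.0066. (PNT ⟺ this sum → 0 as n → ∞.)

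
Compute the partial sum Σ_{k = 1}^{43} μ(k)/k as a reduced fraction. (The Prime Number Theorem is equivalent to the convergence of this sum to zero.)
Σ μ(k)/k = -137190436674212/6541380665835015

Values of μ(k) for 1 ≤ k ≤ 43: μ(1) = 1, μ(2) = -1, μ(3) = -1, μ(5) = -1, μ(6) = 1, μ(7) = -1, μ(10) = 1, μ(11) = -1, μ(13) = -1, μ(14) = 1, μ(15) = 1, μ(17) = -1, μ(19) = -1, μ(21) = 1, μ(22) = 1, μ(23) = -1, μ(26) = 1, μ(29) = -1, μ(30) = -1, μ(31) = -1, μ(33) = 1, μ(34) = 1, μ(35) = 1, μ(37) = -1, μ(38) = 1, μ(39) = 1, μ(41) = -1, μ(42) = -1, μ(43) = -1, with μ = 0 on non-squarefree integers. Summing μ(k)/k for k where μ(k) ≠ 0 gives -137190436674212/6541380665835015 ≈ -0.0210. (PNT ⟺ this sum → 0 as n → ∞.)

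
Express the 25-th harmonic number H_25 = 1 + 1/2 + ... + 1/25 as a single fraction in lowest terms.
H_25 = 34052522467/8923714800

Direct summation: H_25 = 1 + 1/2 + ... + 1/25. The least common denominator is lcm(1, ..., 25) = 26771144400; over this denominator the numerator is 26771144400 + 13385572200 + 8923714800 + 6692786100 + 5354228880 + 4461857400 + 3824449200 + 3346393050 + 2974571600 + 2677114440 + 2433740400 + 2230928700 + 2059318800 + 1912224600 + 1784742960 + 1673196525 + 1574773200 + 1487285800 + 1409007600 + 1338557220 + 1274816400 + 1216870200 + 1163962800 + 1115464350 + 1070845776 = 102157567401, so H_25 = 102157567401/26771144400; reducing by gcd(102157567401, 26771144400) = 3 gives 34052522467/8923714800 ≈ 3.81596. (The PNT-adjacent estimate ln(25) + γ ≈ 3.79609 matches within O(1/n).)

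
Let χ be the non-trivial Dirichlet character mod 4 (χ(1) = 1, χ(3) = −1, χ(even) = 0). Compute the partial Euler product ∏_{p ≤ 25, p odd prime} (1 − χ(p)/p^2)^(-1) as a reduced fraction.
∏ = 7900068038863/8628726988800

The odd primes p ≤ 25 are [3, 5, 7, 11, 13, 17, 19, 23]. For each, χ(p) = 1 if p ≡ 1 mod 4, χ(p) = −1 if p ≡ 3 mod 4. Taking (1 − χ(p)/p^2)^(-1) = p^2/(p^2 − χ(p)): (1 − (-1)/3^2)^(-1) · (1 − (1)/5^2)^(-1) · (1 − (-1)/7^2)^(-1) · (1 − (-1)/11^2)^(-1) · (1 − (1)/13^2)^(-1) · (1 − (1)/17^2)^(-1) · (1 − (-1)/19^2)^(-1) · (1 − (-1)/23^2)^(-1) = 7900068038863/8628726988800.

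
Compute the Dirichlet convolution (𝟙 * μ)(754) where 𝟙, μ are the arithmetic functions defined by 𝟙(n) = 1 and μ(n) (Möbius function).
(𝟙 * μ)(754) = 0

Divisors of 754: [1, 2, 13, 26, 29, 58, 377, 754]. For each d | 754:
  d = 1: 𝟙(1) · μ(754/1) = 1 · -1 = -1
  d = 2: 𝟙(2) · μ(754/2) = 1 · 1 = 1
  d = 13: 𝟙(13) · μ(754/13) = 1 · 1 = 1
  d = 26: 𝟙(26) · μ(754/26) = 1 · -1 = -1
  d = 29: 𝟙(29) · μ(754/29) = 1 · 1 = 1
  d = 58: 𝟙(58) · μ(754/58) = 1 · -1 = -1
  d = 377: 𝟙(377) · μ(754/377) = 1 · -1 = -1
  d = 754: 𝟙(754) · μ(754/754) = 1 · 1 = 1
Summing: (𝟙 * μ)(754) = -1 + 1 + 1 + -1 + 1 + -1 + -1 + 1 = 0.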